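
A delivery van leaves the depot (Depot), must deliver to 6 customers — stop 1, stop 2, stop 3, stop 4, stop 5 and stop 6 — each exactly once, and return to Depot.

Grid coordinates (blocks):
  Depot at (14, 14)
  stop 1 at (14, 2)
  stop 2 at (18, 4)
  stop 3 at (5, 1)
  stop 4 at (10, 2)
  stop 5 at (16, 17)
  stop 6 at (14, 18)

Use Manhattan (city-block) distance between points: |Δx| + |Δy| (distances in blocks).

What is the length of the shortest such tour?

Minimum total distance: 60 blocks.

Depot-stop 1-stop 2-stop 3-stop 4-stop 5-stop 6-Depot: 12+6+16+6+21+3+4 = 68
Depot-stop 1-stop 2-stop 3-stop 4-stop 6-stop 5-Depot: 12+6+16+6+20+3+5 = 68
Depot-stop 1-stop 2-stop 3-stop 5-stop 4-stop 6-Depot: 12+6+16+27+21+20+4 = 106
Depot-stop 1-stop 2-stop 3-stop 5-stop 6-stop 4-Depot: 12+6+16+27+3+20+16 = 100
Depot-stop 1-stop 2-stop 3-stop 6-stop 4-stop 5-Depot: 12+6+16+26+20+21+5 = 106
Depot-stop 1-stop 2-stop 3-stop 6-stop 5-stop 4-Depot: 12+6+16+26+3+21+16 = 100
Depot-stop 1-stop 2-stop 4-stop 3-stop 5-stop 6-Depot: 12+6+10+6+27+3+4 = 68
Depot-stop 1-stop 2-stop 4-stop 3-stop 6-stop 5-Depot: 12+6+10+6+26+3+5 = 68
… (352 more)
Depot-stop 1-stop 3-stop 4-stop 2-stop 5-stop 6-Depot: 12+10+6+10+15+3+4 = 60  ← best
The minimum is 60.
One optimal route: Depot → stop 1 → stop 3 → stop 4 → stop 2 → stop 5 → stop 6 → Depot (or its reverse).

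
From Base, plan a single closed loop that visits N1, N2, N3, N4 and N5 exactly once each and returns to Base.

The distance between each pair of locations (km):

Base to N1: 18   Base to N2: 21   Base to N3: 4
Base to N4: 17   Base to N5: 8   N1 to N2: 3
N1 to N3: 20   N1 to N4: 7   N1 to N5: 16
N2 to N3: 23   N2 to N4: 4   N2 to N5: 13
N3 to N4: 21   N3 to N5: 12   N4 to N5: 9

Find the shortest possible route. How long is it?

Shortest round trip = 48 km.

There are 60 distinct closed tours to check (reversals are equivalent).
Base - N1 - N2 - N3 - N4 - N5 - Base: 18+3+23+21+9+8 = 82
Base - N1 - N2 - N3 - N5 - N4 - Base: 18+3+23+12+9+17 = 82
Base - N1 - N2 - N4 - N3 - N5 - Base: 18+3+4+21+12+8 = 66
Base - N1 - N2 - N4 - N5 - N3 - Base: 18+3+4+9+12+4 = 50
Base - N1 - N2 - N5 - N3 - N4 - Base: 18+3+13+12+21+17 = 84
Base - N1 - N2 - N5 - N4 - N3 - Base: 18+3+13+9+21+4 = 68
Base - N1 - N3 - N2 - N4 - N5 - Base: 18+20+23+4+9+8 = 82
Base - N1 - N3 - N2 - N5 - N4 - Base: 18+20+23+13+9+17 = 100
Base - N1 - N3 - N4 - N2 - N5 - Base: 18+20+21+4+13+8 = 84
Base - N1 - N3 - N4 - N5 - N2 - Base: 18+20+21+9+13+21 = 102
Base - N1 - N3 - N5 - N2 - N4 - Base: 18+20+12+13+4+17 = 84
Base - N1 - N3 - N5 - N4 - N2 - Base: 18+20+12+9+4+21 = 84
Base - N1 - N4 - N2 - N3 - N5 - Base: 18+7+4+23+12+8 = 72
Base - N1 - N4 - N2 - N5 - N3 - Base: 18+7+4+13+12+4 = 58
… (46 more)
Base - N3 - N1 - N2 - N4 - N5 - Base: 4+20+3+4+9+8 = 48  ← best
The minimum is 48.
One optimal route: Base → N3 → N1 → N2 → N4 → N5 → Base (or its reverse).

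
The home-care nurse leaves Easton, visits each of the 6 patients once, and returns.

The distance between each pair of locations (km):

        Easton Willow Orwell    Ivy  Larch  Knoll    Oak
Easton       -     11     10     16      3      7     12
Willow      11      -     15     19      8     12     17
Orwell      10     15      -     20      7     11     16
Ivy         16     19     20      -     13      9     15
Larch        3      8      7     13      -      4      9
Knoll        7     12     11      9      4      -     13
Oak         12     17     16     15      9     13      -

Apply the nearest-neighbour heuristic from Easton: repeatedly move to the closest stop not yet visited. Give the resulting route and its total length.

73 km along Easton → Larch → Knoll → Ivy → Oak → Orwell → Willow → Easton.

At Easton the remaining stops are Larch 3, Knoll 7, Orwell 10, Willow 11, Oak 12, Ivy 16; go to Larch.
At Larch the remaining stops are Knoll 4, Orwell 7, Willow 8, Oak 9, Ivy 13; go to Knoll.
At Knoll the remaining stops are Ivy 9, Orwell 11, Willow 12, Oak 13; go to Ivy.
At Ivy the remaining stops are Oak 15, Willow 19, Orwell 20; go to Oak.
At Oak the remaining stops are Orwell 16, Willow 17; go to Orwell.
At Orwell the remaining stops are Willow 15; go to Willow.
Return Willow→Easton: 11.
Total = 3 + 4 + 9 + 15 + 16 + 15 + 11 = 73.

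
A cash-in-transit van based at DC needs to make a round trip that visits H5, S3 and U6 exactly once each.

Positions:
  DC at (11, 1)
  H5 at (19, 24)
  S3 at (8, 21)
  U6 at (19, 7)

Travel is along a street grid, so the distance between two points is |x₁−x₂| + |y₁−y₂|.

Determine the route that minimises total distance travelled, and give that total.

DC - H5 - S3 - U6 - DC: 31+14+25+14 = 84
DC - H5 - U6 - S3 - DC: 31+17+25+23 = 96
DC - S3 - H5 - U6 - DC: 23+14+17+14 = 68
The minimum is 68.
One optimal route: DC → S3 → H5 → U6 → DC (or its reverse).

Shortest round trip = 68.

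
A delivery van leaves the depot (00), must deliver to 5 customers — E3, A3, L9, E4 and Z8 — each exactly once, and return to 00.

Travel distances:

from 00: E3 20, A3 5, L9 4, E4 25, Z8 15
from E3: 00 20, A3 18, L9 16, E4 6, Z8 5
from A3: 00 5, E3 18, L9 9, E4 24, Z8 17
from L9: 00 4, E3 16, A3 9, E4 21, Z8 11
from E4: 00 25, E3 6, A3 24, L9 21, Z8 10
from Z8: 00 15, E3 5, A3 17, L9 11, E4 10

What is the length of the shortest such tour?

00 - E3 - A3 - L9 - E4 - Z8 - 00: 20+18+9+21+10+15 = 93
00 - E3 - A3 - L9 - Z8 - E4 - 00: 20+18+9+11+10+25 = 93
00 - E3 - A3 - E4 - L9 - Z8 - 00: 20+18+24+21+11+15 = 109
00 - E3 - A3 - E4 - Z8 - L9 - 00: 20+18+24+10+11+4 = 87
00 - E3 - A3 - Z8 - L9 - E4 - 00: 20+18+17+11+21+25 = 112
00 - E3 - A3 - Z8 - E4 - L9 - 00: 20+18+17+10+21+4 = 90
00 - E3 - L9 - A3 - E4 - Z8 - 00: 20+16+9+24+10+15 = 94
00 - E3 - L9 - A3 - Z8 - E4 - 00: 20+16+9+17+10+25 = 97
00 - E3 - L9 - E4 - A3 - Z8 - 00: 20+16+21+24+17+15 = 113
00 - E3 - L9 - E4 - Z8 - A3 - 00: 20+16+21+10+17+5 = 89
00 - E3 - L9 - Z8 - A3 - E4 - 00: 20+16+11+17+24+25 = 113
00 - E3 - L9 - Z8 - E4 - A3 - 00: 20+16+11+10+24+5 = 86
00 - E3 - E4 - A3 - L9 - Z8 - 00: 20+6+24+9+11+15 = 85
00 - E3 - E4 - A3 - Z8 - L9 - 00: 20+6+24+17+11+4 = 82
… (46 more)
00 - A3 - E3 - E4 - Z8 - L9 - 00: 5+18+6+10+11+4 = 54  ← best
The minimum is 54.
One optimal route: 00 → A3 → E3 → E4 → Z8 → L9 → 00 (or its reverse).

Minimum total distance: 54.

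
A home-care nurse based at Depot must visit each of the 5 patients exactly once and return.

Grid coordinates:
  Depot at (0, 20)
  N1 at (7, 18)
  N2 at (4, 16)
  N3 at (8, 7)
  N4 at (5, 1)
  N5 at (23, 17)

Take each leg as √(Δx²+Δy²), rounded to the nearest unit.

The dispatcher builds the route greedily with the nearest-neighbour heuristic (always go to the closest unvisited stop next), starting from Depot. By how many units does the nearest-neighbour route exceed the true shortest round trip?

From Depot: N2=6, N1=7, N3=15, N4=20, N5=23 → choose N2 (6).
From N2: N1=4, N3=10, N4=15, N5=19 → choose N1 (4).
From N1: N3=11, N5=16, N4=17 → choose N3 (11).
From N3: N4=7, N5=18 → choose N4 (7).
From N4: N5=24 → choose N5 (24).
NN route Depot → N2 → N1 → N3 → N4 → N5 → Depot costs 75.
Optimal: Depot → N1 → N5 → N3 → N4 → N2 → Depot costs 69 (by enumerating all 60 distinct tours).
Excess = 75 − 69 = 6.

Excess over optimum: 6.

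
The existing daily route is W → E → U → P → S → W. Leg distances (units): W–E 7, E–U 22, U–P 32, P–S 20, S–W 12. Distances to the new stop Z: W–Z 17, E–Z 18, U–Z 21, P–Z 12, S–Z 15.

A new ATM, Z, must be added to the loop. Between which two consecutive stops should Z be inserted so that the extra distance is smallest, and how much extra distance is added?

+1 — insert Z between U and P.

Insertion cost between consecutive stops i–j is d(i,Z) + d(Z,j) − d(i,j):
  between W and E: 17 + 18 − 7 = 28
  between E and U: 18 + 21 − 22 = 17
  between U and P: 21 + 12 − 32 = 1
  between P and S: 12 + 15 − 20 = 7
  between S and W: 15 + 17 − 12 = 20
Cheapest insertion is between U and P, adding 1.
New total = 93 + 1 = 94.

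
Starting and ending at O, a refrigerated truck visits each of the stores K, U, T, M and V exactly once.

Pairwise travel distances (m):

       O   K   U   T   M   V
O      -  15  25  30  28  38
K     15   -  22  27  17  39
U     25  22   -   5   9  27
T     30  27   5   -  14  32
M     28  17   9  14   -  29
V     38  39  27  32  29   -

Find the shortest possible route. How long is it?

Shortest round trip = 116 m.

O→K→U→T→M→V→O: 15+22+5+14+29+38 = 123
O→K→U→T→V→M→O: 15+22+5+32+29+28 = 131
O→K→U→M→T→V→O: 15+22+9+14+32+38 = 130
O→K→U→M→V→T→O: 15+22+9+29+32+30 = 137
O→K→U→V→T→M→O: 15+22+27+32+14+28 = 138
O→K→U→V→M→T→O: 15+22+27+29+14+30 = 137
O→K→T→U→M→V→O: 15+27+5+9+29+38 = 123
O→K→T→U→V→M→O: 15+27+5+27+29+28 = 131
O→K→T→M→U→V→O: 15+27+14+9+27+38 = 130
O→K→T→M→V→U→O: 15+27+14+29+27+25 = 137
O→K→T→V→U→M→O: 15+27+32+27+9+28 = 138
O→K→T→V→M→U→O: 15+27+32+29+9+25 = 137
O→K→M→U→T→V→O: 15+17+9+5+32+38 = 116
O→K→M→U→V→T→O: 15+17+9+27+32+30 = 130
… (46 more)
The minimum is 116.
One optimal route: O → K → M → U → T → V → O (or its reverse).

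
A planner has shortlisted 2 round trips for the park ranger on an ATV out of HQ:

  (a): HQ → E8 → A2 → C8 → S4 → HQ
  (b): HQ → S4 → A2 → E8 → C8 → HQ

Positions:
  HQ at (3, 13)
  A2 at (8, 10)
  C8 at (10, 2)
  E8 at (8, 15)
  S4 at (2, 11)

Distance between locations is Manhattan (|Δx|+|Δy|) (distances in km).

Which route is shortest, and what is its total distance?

42 km — (a) is the shortest.

(a): 7 + 5 + 10 + 17 + 3 = 42
(b): 3 + 7 + 5 + 15 + 18 = 48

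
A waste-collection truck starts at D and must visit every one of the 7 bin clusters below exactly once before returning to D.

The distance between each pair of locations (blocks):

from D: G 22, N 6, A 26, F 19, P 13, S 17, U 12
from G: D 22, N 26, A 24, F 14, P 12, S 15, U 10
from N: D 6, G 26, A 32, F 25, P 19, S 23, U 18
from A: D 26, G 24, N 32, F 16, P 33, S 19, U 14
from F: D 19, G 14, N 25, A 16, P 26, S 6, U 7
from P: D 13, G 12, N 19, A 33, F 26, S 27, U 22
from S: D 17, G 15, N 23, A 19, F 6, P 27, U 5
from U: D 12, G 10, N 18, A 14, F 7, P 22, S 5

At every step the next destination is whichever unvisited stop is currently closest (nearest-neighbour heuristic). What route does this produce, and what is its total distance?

D → [N:6 / U:12 / P:13 / S:17 / F:19 / G:22 / A:26] → N (6)
N → [U:18 / P:19 / S:23 / F:25 / G:26 / A:32] → U (18)
U → [S:5 / F:7 / G:10 / A:14 / P:22] → S (5)
S → [F:6 / G:15 / A:19 / P:27] → F (6)
F → [G:14 / A:16 / P:26] → G (14)
G → [P:12 / A:24] → P (12)
P → [A:33] → A (33)
Return A→D: 26.
Total = 6 + 18 + 5 + 6 + 14 + 12 + 33 + 26 = 120.

Total distance 120 blocks via the nearest-neighbour route D → N → U → S → F → G → P → A → D.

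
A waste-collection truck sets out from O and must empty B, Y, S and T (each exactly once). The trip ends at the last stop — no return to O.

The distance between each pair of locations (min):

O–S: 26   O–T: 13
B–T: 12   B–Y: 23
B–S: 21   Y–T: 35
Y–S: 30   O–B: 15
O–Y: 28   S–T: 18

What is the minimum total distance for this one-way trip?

There are 4! = 24 possible orderings.
O - B - Y - S - T: 15+23+30+18 = 86
O - B - Y - T - S: 15+23+35+18 = 91
O - B - S - Y - T: 15+21+30+35 = 101
O - B - S - T - Y: 15+21+18+35 = 89
O - B - T - Y - S: 15+12+35+30 = 92
O - B - T - S - Y: 15+12+18+30 = 75
O - Y - B - S - T: 28+23+21+18 = 90
O - Y - B - T - S: 28+23+12+18 = 81
O - Y - S - B - T: 28+30+21+12 = 91
O - Y - S - T - B: 28+30+18+12 = 88
O - Y - T - B - S: 28+35+12+21 = 96
O - Y - T - S - B: 28+35+18+21 = 102
O - S - B - Y - T: 26+21+23+35 = 105
O - S - B - T - Y: 26+21+12+35 = 94
… (10 more)
The minimum is 75.
One shortest path: O → B → T → S → Y.

Minimum one-way distance = 75 min.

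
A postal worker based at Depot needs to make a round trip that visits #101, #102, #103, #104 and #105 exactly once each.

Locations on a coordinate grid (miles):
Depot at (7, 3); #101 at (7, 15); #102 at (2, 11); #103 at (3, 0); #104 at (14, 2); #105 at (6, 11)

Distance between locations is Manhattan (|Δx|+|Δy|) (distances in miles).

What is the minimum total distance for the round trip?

Shortest round trip = 54 miles.

With 5 stops there are 5!/2 = 60 distinct round trips (a route and its reverse cost the same).
Depot → #101 → #102 → #103 → #104 → #105 → Depot: 12+9+12+13+17+9 = 72
Depot → #101 → #102 → #103 → #105 → #104 → Depot: 12+9+12+14+17+8 = 72
Depot → #101 → #102 → #104 → #103 → #105 → Depot: 12+9+21+13+14+9 = 78
Depot → #101 → #102 → #104 → #105 → #103 → Depot: 12+9+21+17+14+7 = 80
Depot → #101 → #102 → #105 → #103 → #104 → Depot: 12+9+4+14+13+8 = 60
Depot → #101 → #102 → #105 → #104 → #103 → Depot: 12+9+4+17+13+7 = 62
Depot → #101 → #103 → #102 → #104 → #105 → Depot: 12+19+12+21+17+9 = 90
Depot → #101 → #103 → #102 → #105 → #104 → Depot: 12+19+12+4+17+8 = 72
Depot → #101 → #103 → #104 → #102 → #105 → Depot: 12+19+13+21+4+9 = 78
Depot → #101 → #103 → #104 → #105 → #102 → Depot: 12+19+13+17+4+13 = 78
Depot → #101 → #103 → #105 → #102 → #104 → Depot: 12+19+14+4+21+8 = 78
Depot → #101 → #103 → #105 → #104 → #102 → Depot: 12+19+14+17+21+13 = 96
Depot → #101 → #104 → #102 → #103 → #105 → Depot: 12+20+21+12+14+9 = 88
Depot → #101 → #104 → #102 → #105 → #103 → Depot: 12+20+21+4+14+7 = 78
… (46 more)
Depot → #101 → #105 → #102 → #103 → #104 → Depot: 12+5+4+12+13+8 = 54  ← best
The minimum is 54.
One optimal route: Depot → #101 → #105 → #102 → #103 → #104 → Depot (or its reverse).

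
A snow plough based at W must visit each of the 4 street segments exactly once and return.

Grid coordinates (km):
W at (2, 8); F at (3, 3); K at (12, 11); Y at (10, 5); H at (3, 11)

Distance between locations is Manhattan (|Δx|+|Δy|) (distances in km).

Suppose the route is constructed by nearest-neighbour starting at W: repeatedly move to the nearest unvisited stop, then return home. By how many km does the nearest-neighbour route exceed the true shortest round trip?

6 km longer than the optimal tour.

From W: H=4, F=6, Y=11, K=13 → choose H (4).
From H: F=8, K=9, Y=13 → choose F (8).
From F: Y=9, K=17 → choose Y (9).
From Y: K=8 → choose K (8).
NN route W → H → F → Y → K → W costs 42.
Optimal: W → F → Y → K → H → W costs 36 (by enumerating all 12 distinct tours).
Excess = 42 − 36 = 6.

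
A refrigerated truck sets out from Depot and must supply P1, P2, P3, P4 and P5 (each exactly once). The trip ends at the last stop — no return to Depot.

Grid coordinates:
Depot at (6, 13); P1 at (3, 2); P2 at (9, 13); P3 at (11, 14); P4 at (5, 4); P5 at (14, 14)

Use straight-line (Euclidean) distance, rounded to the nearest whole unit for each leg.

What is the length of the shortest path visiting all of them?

There are 5! = 120 possible orderings.
Depot→P1→P2→P3→P4→P5: 11+13+2+12+13 = 51
Depot→P1→P2→P3→P5→P4: 11+13+2+3+13 = 42
Depot→P1→P2→P4→P3→P5: 11+13+10+12+3 = 49
Depot→P1→P2→P4→P5→P3: 11+13+10+13+3 = 50
Depot→P1→P2→P5→P3→P4: 11+13+5+3+12 = 44
Depot→P1→P2→P5→P4→P3: 11+13+5+13+12 = 54
Depot→P1→P3→P2→P4→P5: 11+14+2+10+13 = 50
Depot→P1→P3→P2→P5→P4: 11+14+2+5+13 = 45
Depot→P1→P3→P4→P2→P5: 11+14+12+10+5 = 52
Depot→P1→P3→P4→P5→P2: 11+14+12+13+5 = 55
Depot→P1→P3→P5→P2→P4: 11+14+3+5+10 = 43
Depot→P1→P3→P5→P4→P2: 11+14+3+13+10 = 51
Depot→P1→P4→P2→P3→P5: 11+3+10+2+3 = 29
Depot→P1→P4→P2→P5→P3: 11+3+10+5+3 = 32
… (106 more)
Depot→P2→P3→P5→P4→P1: 3+2+3+13+3 = 24  ← best
The minimum is 24.
One shortest path: Depot → P2 → P3 → P5 → P4 → P1.

Minimum one-way distance = 24.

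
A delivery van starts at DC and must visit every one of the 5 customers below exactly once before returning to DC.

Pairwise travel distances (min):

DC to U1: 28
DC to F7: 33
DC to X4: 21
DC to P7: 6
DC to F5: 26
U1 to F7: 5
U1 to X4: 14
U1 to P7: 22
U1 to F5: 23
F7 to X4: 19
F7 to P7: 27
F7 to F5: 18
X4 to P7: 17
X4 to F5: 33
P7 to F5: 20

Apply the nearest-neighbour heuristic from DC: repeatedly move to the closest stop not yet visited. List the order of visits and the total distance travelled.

Nearest-neighbour total = 86 min; route DC → P7 → X4 → U1 → F7 → F5 → DC.

At DC the remaining stops are P7 6, X4 21, F5 26, U1 28, F7 33; go to P7.
At P7 the remaining stops are X4 17, F5 20, U1 22, F7 27; go to X4.
At X4 the remaining stops are U1 14, F7 19, F5 33; go to U1.
At U1 the remaining stops are F7 5, F5 23; go to F7.
At F7 the remaining stops are F5 18; go to F5.
Return F5→DC: 26.
Total = 6 + 17 + 14 + 5 + 18 + 26 = 86.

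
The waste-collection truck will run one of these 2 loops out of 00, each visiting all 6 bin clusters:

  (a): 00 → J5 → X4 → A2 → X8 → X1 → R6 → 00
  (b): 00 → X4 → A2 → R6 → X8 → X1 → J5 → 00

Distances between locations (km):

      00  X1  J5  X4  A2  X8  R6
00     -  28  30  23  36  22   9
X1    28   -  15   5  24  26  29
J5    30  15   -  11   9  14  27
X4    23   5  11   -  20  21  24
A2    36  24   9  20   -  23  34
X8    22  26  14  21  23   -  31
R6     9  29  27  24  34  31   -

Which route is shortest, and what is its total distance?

(a): 30 + 11 + 20 + 23 + 26 + 29 + 9 = 148
(b): 23 + 20 + 34 + 31 + 26 + 15 + 30 = 179

148 km — (a) is the shortest.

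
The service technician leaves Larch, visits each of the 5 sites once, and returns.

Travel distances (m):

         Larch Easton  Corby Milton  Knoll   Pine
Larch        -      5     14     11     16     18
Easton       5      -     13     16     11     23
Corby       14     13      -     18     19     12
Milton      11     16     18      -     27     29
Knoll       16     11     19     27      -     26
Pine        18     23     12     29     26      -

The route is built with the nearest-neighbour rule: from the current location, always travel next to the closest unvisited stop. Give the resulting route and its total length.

Larch → [Easton:5 / Milton:11 / Corby:14 / Knoll:16 / Pine:18] → Easton (5)
Easton → [Knoll:11 / Corby:13 / Milton:16 / Pine:23] → Knoll (11)
Knoll → [Corby:19 / Pine:26 / Milton:27] → Corby (19)
Corby → [Pine:12 / Milton:18] → Pine (12)
Pine → [Milton:29] → Milton (29)
Return Milton→Larch: 11.
Total = 5 + 11 + 19 + 12 + 29 + 11 = 87.

Total distance 87 m via the nearest-neighbour route Larch → Easton → Knoll → Corby → Pine → Milton → Larch.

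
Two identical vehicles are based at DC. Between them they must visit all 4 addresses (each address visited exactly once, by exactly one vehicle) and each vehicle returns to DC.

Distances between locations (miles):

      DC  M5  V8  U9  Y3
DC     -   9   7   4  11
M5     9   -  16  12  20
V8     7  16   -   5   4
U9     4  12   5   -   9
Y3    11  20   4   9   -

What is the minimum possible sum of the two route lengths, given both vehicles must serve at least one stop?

Check every non-empty split of the stops between the two vehicles; for each half take its own optimal tour:
  {M5} + {V8, U9, Y3}: 18 + 24 = 42
  {V8} + {M5, U9, Y3}: 14 + 41 = 55
  {M5, V8} + {U9, Y3}: 32 + 24 = 56
  {U9} + {M5, V8, Y3}: 8 + 40 = 48
  {M5, U9} + {V8, Y3}: 25 + 22 = 47
  {V8, U9} + {M5, Y3}: 16 + 40 = 56
  … (7 splits in total)
Best: vehicle 1 DC → M5 → DC = 18; vehicle 2 DC → V8 → Y3 → U9 → DC = 24; combined 42.

Minimum combined distance: 42 miles.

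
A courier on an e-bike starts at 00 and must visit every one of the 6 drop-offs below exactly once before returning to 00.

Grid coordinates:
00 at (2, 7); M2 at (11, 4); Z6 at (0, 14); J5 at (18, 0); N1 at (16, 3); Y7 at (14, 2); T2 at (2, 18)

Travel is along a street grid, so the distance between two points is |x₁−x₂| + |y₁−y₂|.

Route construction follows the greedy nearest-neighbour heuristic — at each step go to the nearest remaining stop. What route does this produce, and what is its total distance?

Nearest-neighbour total = 74; route 00 → Z6 → T2 → M2 → Y7 → N1 → J5 → 00.

00 → [Z6:9 / T2:11 / M2:12 / Y7:17 / N1:18 / J5:23] → Z6 (9)
Z6 → [T2:6 / M2:21 / Y7:26 / N1:27 / J5:32] → T2 (6)
T2 → [M2:23 / Y7:28 / N1:29 / J5:34] → M2 (23)
M2 → [Y7:5 / N1:6 / J5:11] → Y7 (5)
Y7 → [N1:3 / J5:6] → N1 (3)
N1 → [J5:5] → J5 (5)
Return J5→00: 23.
Total = 9 + 6 + 23 + 5 + 3 + 5 + 23 = 74.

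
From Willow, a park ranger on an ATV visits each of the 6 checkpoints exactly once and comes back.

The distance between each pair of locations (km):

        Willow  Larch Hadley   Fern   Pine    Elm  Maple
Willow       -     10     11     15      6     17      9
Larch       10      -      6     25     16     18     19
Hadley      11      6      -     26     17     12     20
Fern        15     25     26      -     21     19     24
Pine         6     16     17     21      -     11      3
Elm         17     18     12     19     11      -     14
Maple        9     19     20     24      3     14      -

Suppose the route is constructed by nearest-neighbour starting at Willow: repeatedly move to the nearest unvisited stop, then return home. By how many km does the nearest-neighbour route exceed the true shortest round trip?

Willow: Pine=6, Maple=9, Larch=10, Hadley=11, Fern=15, Elm=17 ⇒ Pine
Pine: Maple=3, Elm=11, Larch=16, Hadley=17, Fern=21 ⇒ Maple
Maple: Elm=14, Larch=19, Hadley=20, Fern=24 ⇒ Elm
Elm: Hadley=12, Larch=18, Fern=19 ⇒ Hadley
Hadley: Larch=6, Fern=26 ⇒ Larch
Larch: Fern=25 ⇒ Fern
NN route Willow → Pine → Maple → Elm → Hadley → Larch → Fern → Willow costs 81.
Optimal: Willow → Larch → Hadley → Elm → Fern → Pine → Maple → Willow costs 80 (by enumerating all 360 distinct tours).
Excess = 81 − 80 = 1.

Excess over optimum: 1 km.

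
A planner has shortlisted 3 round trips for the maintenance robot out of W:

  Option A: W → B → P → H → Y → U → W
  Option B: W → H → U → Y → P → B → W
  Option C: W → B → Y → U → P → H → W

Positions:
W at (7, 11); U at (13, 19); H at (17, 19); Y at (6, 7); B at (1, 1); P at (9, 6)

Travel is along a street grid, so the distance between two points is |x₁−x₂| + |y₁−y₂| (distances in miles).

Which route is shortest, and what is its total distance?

Option A: 16 + 13 + 21 + 23 + 19 + 14 = 106
Option B: 18 + 4 + 19 + 4 + 13 + 16 = 74
Option C: 16 + 11 + 19 + 17 + 21 + 18 = 102

74 miles — Option B is the shortest.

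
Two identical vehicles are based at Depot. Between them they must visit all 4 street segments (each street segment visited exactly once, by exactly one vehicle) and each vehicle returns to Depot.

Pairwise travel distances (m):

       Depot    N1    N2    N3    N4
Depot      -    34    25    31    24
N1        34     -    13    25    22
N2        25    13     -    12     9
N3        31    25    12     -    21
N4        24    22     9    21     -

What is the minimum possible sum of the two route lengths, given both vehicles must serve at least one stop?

138 m — the smallest possible combined total.

There are 2^3 − 1 = 7 ways to divide the 4 stops into two non-empty groups. For each, the best each vehicle can do is its own shortest tour through its group:
  {N1} + {N2, N3, N4}: 68 + 76 = 144
  {N2} + {N1, N3, N4}: 50 + 102 = 152
  {N1, N2} + {N3, N4}: 72 + 76 = 148
  {N3} + {N1, N2, N4}: 62 + 80 = 142
  {N1, N3} + {N2, N4}: 90 + 58 = 148
  {N2, N3} + {N1, N4}: 68 + 80 = 148
  … (7 splits in total)
  {N1, N2, N3} + {N4}: 90 + 48 = 138  ← best
Best: vehicle 1 Depot → N1 → N2 → N3 → Depot = 90; vehicle 2 Depot → N4 → Depot = 48; combined 138.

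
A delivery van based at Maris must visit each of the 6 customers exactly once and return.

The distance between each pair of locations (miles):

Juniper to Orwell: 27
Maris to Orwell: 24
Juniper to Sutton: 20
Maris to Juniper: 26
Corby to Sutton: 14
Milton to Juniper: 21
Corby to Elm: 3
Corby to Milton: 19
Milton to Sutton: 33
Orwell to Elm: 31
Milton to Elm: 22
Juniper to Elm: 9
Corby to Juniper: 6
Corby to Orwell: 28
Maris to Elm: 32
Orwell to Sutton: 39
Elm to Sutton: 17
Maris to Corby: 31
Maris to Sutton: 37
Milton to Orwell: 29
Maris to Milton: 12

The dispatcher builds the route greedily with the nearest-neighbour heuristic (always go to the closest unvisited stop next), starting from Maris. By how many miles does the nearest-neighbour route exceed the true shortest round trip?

From Maris: Milton=12, Orwell=24, Juniper=26, Corby=31, Elm=32, Sutton=37 → choose Milton (12).
From Milton: Corby=19, Juniper=21, Elm=22, Orwell=29, Sutton=33 → choose Corby (19).
From Corby: Elm=3, Juniper=6, Sutton=14, Orwell=28 → choose Elm (3).
From Elm: Juniper=9, Sutton=17, Orwell=31 → choose Juniper (9).
From Juniper: Sutton=20, Orwell=27 → choose Sutton (20).
From Sutton: Orwell=39 → choose Orwell (39).
NN route Maris → Milton → Corby → Elm → Juniper → Sutton → Orwell → Maris costs 126.
Optimal: Maris → Milton → Corby → Elm → Sutton → Juniper → Orwell → Maris costs 122 (by enumerating all 360 distinct tours).
Excess = 126 − 122 = 4.

Excess over optimum: 4 miles.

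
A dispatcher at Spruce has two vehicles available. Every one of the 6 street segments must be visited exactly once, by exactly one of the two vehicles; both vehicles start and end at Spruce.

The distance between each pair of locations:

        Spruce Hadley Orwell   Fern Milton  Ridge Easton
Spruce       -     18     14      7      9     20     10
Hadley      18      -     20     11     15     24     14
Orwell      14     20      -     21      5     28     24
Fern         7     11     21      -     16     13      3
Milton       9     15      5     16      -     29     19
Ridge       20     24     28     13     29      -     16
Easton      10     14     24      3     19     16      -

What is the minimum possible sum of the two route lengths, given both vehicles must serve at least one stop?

There are 2^5 − 1 = 31 ways to divide the 6 stops into two non-empty groups. For each, the best each vehicle can do is its own shortest tour through its group:
  {Hadley} + {Orwell, Fern, Milton, Ridge, Easton}: 36 + 68 = 104
  {Orwell} + {Hadley, Fern, Milton, Ridge, Easton}: 28 + 74 = 102
  {Hadley, Orwell} + {Fern, Milton, Ridge, Easton}: 52 + 64 = 116
  {Fern} + {Hadley, Orwell, Milton, Ridge, Easton}: 14 + 84 = 98
  {Hadley, Fern} + {Orwell, Milton, Ridge, Easton}: 36 + 68 = 104
  {Orwell, Fern} + {Hadley, Milton, Ridge, Easton}: 42 + 74 = 116
  … (31 splits in total)
  {Orwell, Milton} + {Hadley, Fern, Ridge, Easton}: 28 + 68 = 96  ← best
Best: vehicle 1 Spruce → Orwell → Milton → Spruce = 28; vehicle 2 Spruce → Hadley → Fern → Ridge → Easton → Spruce = 68; combined 96.

Minimum combined distance: 96.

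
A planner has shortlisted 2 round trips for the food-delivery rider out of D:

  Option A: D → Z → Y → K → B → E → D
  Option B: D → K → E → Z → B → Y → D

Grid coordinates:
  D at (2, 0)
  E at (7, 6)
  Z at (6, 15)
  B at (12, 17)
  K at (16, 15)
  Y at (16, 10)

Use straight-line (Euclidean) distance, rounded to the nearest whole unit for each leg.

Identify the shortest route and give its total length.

56 — Option A is the shortest.

Option A: 16 + 11 + 5 + 4 + 12 + 8 = 56
Option B: 21 + 13 + 9 + 6 + 8 + 17 = 74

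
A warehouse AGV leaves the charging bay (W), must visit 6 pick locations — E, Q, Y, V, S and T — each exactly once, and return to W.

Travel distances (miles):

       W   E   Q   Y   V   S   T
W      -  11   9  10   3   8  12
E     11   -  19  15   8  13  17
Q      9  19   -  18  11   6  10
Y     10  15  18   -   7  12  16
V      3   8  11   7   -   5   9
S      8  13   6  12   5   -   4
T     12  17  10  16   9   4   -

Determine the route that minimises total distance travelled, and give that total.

61 miles — the shortest possible round trip.

W-E-Q-Y-V-S-T-W: 11+19+18+7+5+4+12 = 76
W-E-Q-Y-V-T-S-W: 11+19+18+7+9+4+8 = 76
W-E-Q-Y-S-V-T-W: 11+19+18+12+5+9+12 = 86
W-E-Q-Y-S-T-V-W: 11+19+18+12+4+9+3 = 76
W-E-Q-Y-T-V-S-W: 11+19+18+16+9+5+8 = 86
W-E-Q-Y-T-S-V-W: 11+19+18+16+4+5+3 = 76
W-E-Q-V-Y-S-T-W: 11+19+11+7+12+4+12 = 76
W-E-Q-V-Y-T-S-W: 11+19+11+7+16+4+8 = 76
… (352 more)
W-E-Y-V-S-T-Q-W: 11+15+7+5+4+10+9 = 61  ← best
The minimum is 61.
One optimal route: W → E → Y → V → S → T → Q → W (or its reverse).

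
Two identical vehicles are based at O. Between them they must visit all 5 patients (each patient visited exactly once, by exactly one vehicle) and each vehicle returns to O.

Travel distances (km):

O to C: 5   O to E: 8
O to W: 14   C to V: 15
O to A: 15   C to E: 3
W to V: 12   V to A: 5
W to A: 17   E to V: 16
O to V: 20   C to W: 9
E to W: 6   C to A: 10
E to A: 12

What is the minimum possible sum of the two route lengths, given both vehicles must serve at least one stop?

56 km — the smallest possible combined total.

Check every non-empty split of the stops between the two vehicles; for each half take its own optimal tour:
  {C} + {E, W, V, A}: 10 + 46 = 56
  {E} + {C, W, V, A}: 16 + 46 = 62
  {C, E} + {W, V, A}: 16 + 46 = 62
  {W} + {C, E, V, A}: 28 + 44 = 72
  {C, W} + {E, V, A}: 28 + 44 = 72
  {E, W} + {C, V, A}: 28 + 40 = 68
  … (15 splits in total)
Best: vehicle 1 O → C → O = 10; vehicle 2 O → E → W → V → A → O = 46; combined 56.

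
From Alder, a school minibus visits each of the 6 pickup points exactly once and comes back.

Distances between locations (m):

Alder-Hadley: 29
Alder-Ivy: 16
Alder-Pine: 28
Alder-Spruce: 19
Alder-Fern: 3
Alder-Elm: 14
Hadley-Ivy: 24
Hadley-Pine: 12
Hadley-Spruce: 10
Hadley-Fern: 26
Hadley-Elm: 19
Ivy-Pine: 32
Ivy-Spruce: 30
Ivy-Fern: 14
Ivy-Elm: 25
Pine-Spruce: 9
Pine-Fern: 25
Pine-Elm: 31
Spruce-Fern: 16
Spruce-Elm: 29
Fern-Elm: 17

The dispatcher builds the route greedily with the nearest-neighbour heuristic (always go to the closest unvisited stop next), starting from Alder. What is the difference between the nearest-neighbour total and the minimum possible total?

From Alder: Fern=3, Elm=14, Ivy=16, Spruce=19, Pine=28, Hadley=29 → choose Fern (3).
From Fern: Ivy=14, Spruce=16, Elm=17, Pine=25, Hadley=26 → choose Ivy (14).
From Ivy: Hadley=24, Elm=25, Spruce=30, Pine=32 → choose Hadley (24).
From Hadley: Spruce=10, Pine=12, Elm=19 → choose Spruce (10).
From Spruce: Pine=9, Elm=29 → choose Pine (9).
From Pine: Elm=31 → choose Elm (31).
NN route Alder → Fern → Ivy → Hadley → Spruce → Pine → Elm → Alder costs 105.
Optimal: Alder → Ivy → Fern → Spruce → Pine → Hadley → Elm → Alder costs 100 (by enumerating all 360 distinct tours).
Excess = 105 − 100 = 5.

Excess over optimum: 5 m.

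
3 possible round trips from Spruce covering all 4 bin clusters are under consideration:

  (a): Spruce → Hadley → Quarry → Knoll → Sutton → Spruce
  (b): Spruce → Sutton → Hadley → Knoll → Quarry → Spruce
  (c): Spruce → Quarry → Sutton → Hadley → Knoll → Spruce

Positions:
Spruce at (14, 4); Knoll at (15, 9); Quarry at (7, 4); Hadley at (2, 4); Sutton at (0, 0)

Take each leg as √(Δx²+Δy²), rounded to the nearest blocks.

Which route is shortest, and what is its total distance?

(a): 12 + 5 + 9 + 17 + 15 = 58
(b): 15 + 4 + 14 + 9 + 7 = 49
(c): 7 + 8 + 4 + 14 + 5 = 38

Shortest is (c), total 38 blocks.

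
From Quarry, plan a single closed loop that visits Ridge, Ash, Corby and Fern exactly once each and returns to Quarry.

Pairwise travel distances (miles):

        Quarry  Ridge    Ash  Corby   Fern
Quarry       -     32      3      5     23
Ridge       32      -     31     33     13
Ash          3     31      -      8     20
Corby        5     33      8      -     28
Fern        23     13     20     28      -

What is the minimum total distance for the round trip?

Shortest round trip = 74 miles.

There are 12 distinct closed tours to check (reversals are equivalent).
Quarry → Ridge → Ash → Corby → Fern → Quarry: 32+31+8+28+23 = 122
Quarry → Ridge → Ash → Fern → Corby → Quarry: 32+31+20+28+5 = 116
Quarry → Ridge → Corby → Ash → Fern → Quarry: 32+33+8+20+23 = 116
Quarry → Ridge → Corby → Fern → Ash → Quarry: 32+33+28+20+3 = 116
Quarry → Ridge → Fern → Ash → Corby → Quarry: 32+13+20+8+5 = 78
Quarry → Ridge → Fern → Corby → Ash → Quarry: 32+13+28+8+3 = 84
Quarry → Ash → Ridge → Corby → Fern → Quarry: 3+31+33+28+23 = 118
Quarry → Ash → Ridge → Fern → Corby → Quarry: 3+31+13+28+5 = 80
Quarry → Ash → Corby → Ridge → Fern → Quarry: 3+8+33+13+23 = 80
Quarry → Ash → Fern → Ridge → Corby → Quarry: 3+20+13+33+5 = 74
Quarry → Corby → Ridge → Ash → Fern → Quarry: 5+33+31+20+23 = 112
Quarry → Corby → Ash → Ridge → Fern → Quarry: 5+8+31+13+23 = 80
The minimum is 74.
One optimal route: Quarry → Ash → Fern → Ridge → Corby → Quarry (or its reverse).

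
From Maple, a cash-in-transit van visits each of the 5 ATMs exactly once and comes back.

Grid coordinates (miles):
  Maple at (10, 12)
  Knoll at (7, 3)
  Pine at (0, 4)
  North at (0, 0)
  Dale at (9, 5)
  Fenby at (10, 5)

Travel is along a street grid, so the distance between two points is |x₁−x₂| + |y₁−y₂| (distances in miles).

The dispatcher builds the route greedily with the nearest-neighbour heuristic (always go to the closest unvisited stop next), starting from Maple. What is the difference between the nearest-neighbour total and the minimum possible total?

The nearest-neighbour route is 2 miles longer than optimal.

From Maple: Fenby=7, Dale=8, Knoll=12, Pine=18, North=22 → choose Fenby (7).
From Fenby: Dale=1, Knoll=5, Pine=11, North=15 → choose Dale (1).
From Dale: Knoll=4, Pine=10, North=14 → choose Knoll (4).
From Knoll: Pine=8, North=10 → choose Pine (8).
From Pine: North=4 → choose North (4).
NN route Maple → Fenby → Dale → Knoll → Pine → North → Maple costs 46.
Optimal: Maple → Knoll → North → Pine → Dale → Fenby → Maple costs 44 (by enumerating all 60 distinct tours).
Excess = 46 − 44 = 2.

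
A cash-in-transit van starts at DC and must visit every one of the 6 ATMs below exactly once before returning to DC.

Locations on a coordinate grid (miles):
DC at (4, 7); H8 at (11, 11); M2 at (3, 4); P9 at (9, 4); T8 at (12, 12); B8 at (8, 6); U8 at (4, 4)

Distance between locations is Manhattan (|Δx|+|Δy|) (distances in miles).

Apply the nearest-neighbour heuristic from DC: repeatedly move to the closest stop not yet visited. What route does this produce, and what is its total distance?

DC → [U8:3 / M2:4 / B8:5 / P9:8 / H8:11 / T8:13] → U8 (3)
U8 → [M2:1 / P9:5 / B8:6 / H8:14 / T8:16] → M2 (1)
M2 → [P9:6 / B8:7 / H8:15 / T8:17] → P9 (6)
P9 → [B8:3 / H8:9 / T8:11] → B8 (3)
B8 → [H8:8 / T8:10] → H8 (8)
H8 → [T8:2] → T8 (2)
Return T8→DC: 13.
Total = 3 + 1 + 6 + 3 + 8 + 2 + 13 = 36.

36 miles along DC → U8 → M2 → P9 → B8 → H8 → T8 → DC.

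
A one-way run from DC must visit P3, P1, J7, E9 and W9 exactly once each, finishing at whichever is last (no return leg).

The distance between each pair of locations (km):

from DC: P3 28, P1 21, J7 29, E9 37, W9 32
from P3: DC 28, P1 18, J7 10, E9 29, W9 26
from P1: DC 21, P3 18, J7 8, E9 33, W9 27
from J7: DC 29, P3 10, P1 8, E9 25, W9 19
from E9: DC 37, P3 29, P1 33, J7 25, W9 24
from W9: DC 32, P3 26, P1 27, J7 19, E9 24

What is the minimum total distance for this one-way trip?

Shortest open route: 89 km.

There are 5! = 120 possible orderings.
DC→P3→P1→J7→E9→W9: 28+18+8+25+24 = 103
DC→P3→P1→J7→W9→E9: 28+18+8+19+24 = 97
DC→P3→P1→E9→J7→W9: 28+18+33+25+19 = 123
DC→P3→P1→E9→W9→J7: 28+18+33+24+19 = 122
DC→P3→P1→W9→J7→E9: 28+18+27+19+25 = 117
DC→P3→P1→W9→E9→J7: 28+18+27+24+25 = 122
DC→P3→J7→P1→E9→W9: 28+10+8+33+24 = 103
DC→P3→J7→P1→W9→E9: 28+10+8+27+24 = 97
DC→P3→J7→E9→P1→W9: 28+10+25+33+27 = 123
DC→P3→J7→E9→W9→P1: 28+10+25+24+27 = 114
DC→P3→J7→W9→P1→E9: 28+10+19+27+33 = 117
DC→P3→J7→W9→E9→P1: 28+10+19+24+33 = 114
DC→P3→E9→P1→J7→W9: 28+29+33+8+19 = 117
DC→P3→E9→P1→W9→J7: 28+29+33+27+19 = 136
… (106 more)
DC→P1→J7→P3→W9→E9: 21+8+10+26+24 = 89  ← best
The minimum is 89.
One shortest path: DC → P1 → J7 → P3 → W9 → E9.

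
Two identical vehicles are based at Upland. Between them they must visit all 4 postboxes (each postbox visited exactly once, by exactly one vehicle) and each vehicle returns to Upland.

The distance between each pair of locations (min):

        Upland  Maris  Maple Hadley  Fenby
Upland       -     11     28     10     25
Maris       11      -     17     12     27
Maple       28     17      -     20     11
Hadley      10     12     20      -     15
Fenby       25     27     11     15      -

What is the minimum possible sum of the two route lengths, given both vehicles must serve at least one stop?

Minimum combined distance: 84 min.

Check every non-empty split of the stops between the two vehicles; for each half take its own optimal tour:
  {Maris} + {Maple, Hadley, Fenby}: 22 + 64 = 86
  {Maple} + {Maris, Hadley, Fenby}: 56 + 63 = 119
  {Maris, Maple} + {Hadley, Fenby}: 56 + 50 = 106
  {Hadley} + {Maris, Maple, Fenby}: 20 + 64 = 84
  {Maris, Hadley} + {Maple, Fenby}: 33 + 64 = 97
  {Maple, Hadley} + {Maris, Fenby}: 58 + 63 = 121
  … (7 splits in total)
Best: vehicle 1 Upland → Hadley → Upland = 20; vehicle 2 Upland → Maris → Maple → Fenby → Upland = 64; combined 84.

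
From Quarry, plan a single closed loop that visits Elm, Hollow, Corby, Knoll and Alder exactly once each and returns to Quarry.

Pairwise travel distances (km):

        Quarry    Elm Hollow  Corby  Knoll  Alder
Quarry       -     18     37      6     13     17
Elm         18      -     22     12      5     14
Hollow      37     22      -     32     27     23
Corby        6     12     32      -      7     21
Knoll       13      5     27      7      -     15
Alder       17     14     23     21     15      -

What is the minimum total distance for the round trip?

With 5 stops there are 5!/2 = 60 distinct round trips (a route and its reverse cost the same).
Quarry→Elm→Hollow→Corby→Knoll→Alder→Quarry: 18+22+32+7+15+17 = 111
Quarry→Elm→Hollow→Corby→Alder→Knoll→Quarry: 18+22+32+21+15+13 = 121
Quarry→Elm→Hollow→Knoll→Corby→Alder→Quarry: 18+22+27+7+21+17 = 112
Quarry→Elm→Hollow→Knoll→Alder→Corby→Quarry: 18+22+27+15+21+6 = 109
Quarry→Elm→Hollow→Alder→Corby→Knoll→Quarry: 18+22+23+21+7+13 = 104
Quarry→Elm→Hollow→Alder→Knoll→Corby→Quarry: 18+22+23+15+7+6 = 91
Quarry→Elm→Corby→Hollow→Knoll→Alder→Quarry: 18+12+32+27+15+17 = 121
Quarry→Elm→Corby→Hollow→Alder→Knoll→Quarry: 18+12+32+23+15+13 = 113
Quarry→Elm→Corby→Knoll→Hollow→Alder→Quarry: 18+12+7+27+23+17 = 104
Quarry→Elm→Corby→Knoll→Alder→Hollow→Quarry: 18+12+7+15+23+37 = 112
Quarry→Elm→Corby→Alder→Hollow→Knoll→Quarry: 18+12+21+23+27+13 = 114
Quarry→Elm→Corby→Alder→Knoll→Hollow→Quarry: 18+12+21+15+27+37 = 130
Quarry→Elm→Knoll→Hollow→Corby→Alder→Quarry: 18+5+27+32+21+17 = 120
Quarry→Elm→Knoll→Hollow→Alder→Corby→Quarry: 18+5+27+23+21+6 = 100
… (46 more)
Quarry→Corby→Knoll→Elm→Hollow→Alder→Quarry: 6+7+5+22+23+17 = 80  ← best
The minimum is 80.
One optimal route: Quarry → Corby → Knoll → Elm → Hollow → Alder → Quarry (or its reverse).

Minimum total distance: 80 km.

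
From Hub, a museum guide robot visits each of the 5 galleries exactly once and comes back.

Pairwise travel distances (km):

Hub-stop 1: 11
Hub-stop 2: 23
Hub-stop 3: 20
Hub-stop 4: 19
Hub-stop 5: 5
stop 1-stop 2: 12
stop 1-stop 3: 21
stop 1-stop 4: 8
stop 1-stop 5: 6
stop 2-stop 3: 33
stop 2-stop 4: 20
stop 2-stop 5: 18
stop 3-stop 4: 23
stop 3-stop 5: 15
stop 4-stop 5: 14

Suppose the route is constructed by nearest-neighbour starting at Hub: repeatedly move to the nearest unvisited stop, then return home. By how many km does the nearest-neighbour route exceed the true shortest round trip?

The nearest-neighbour route is 6 km longer than optimal.

Hub: stop 5=5, stop 1=11, stop 4=19, stop 3=20, stop 2=23 ⇒ stop 5
stop 5: stop 1=6, stop 4=14, stop 3=15, stop 2=18 ⇒ stop 1
stop 1: stop 4=8, stop 2=12, stop 3=21 ⇒ stop 4
stop 4: stop 2=20, stop 3=23 ⇒ stop 2
stop 2: stop 3=33 ⇒ stop 3
NN route Hub → stop 5 → stop 1 → stop 4 → stop 2 → stop 3 → Hub costs 92.
Optimal: Hub → stop 1 → stop 2 → stop 4 → stop 3 → stop 5 → Hub costs 86 (by enumerating all 60 distinct tours).
Excess = 92 − 86 = 6.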